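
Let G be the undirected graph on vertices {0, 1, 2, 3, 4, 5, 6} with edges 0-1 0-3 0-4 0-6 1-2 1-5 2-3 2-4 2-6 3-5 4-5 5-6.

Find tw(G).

A width-3 tree decomposition is:
Bags: B1 = {0, 2, 4, 5}  B2 = {0, 2, 3, 5}  B3 = {0, 1, 2, 5}  B4 = {0, 2, 5, 6}
Tree: B1–B2, B2–B3, B3–B4
Each bag holds 4 vertices, so the decomposition has width 3, which upper-bounds the treewidth. For the lower bound: the 4 vertex sets {2,4}, {3,5}, {0}, {1} are disjoint, each induces a connected subgraph, and every pair is joined by at least one edge of G. Contracting each set to a single vertex therefore yields K_{4} as a minor, and since treewidth is minor-monotone, tw(G) ≥ tw(K_{4}) = 3. Combining the bounds, tw(G) = 3.

3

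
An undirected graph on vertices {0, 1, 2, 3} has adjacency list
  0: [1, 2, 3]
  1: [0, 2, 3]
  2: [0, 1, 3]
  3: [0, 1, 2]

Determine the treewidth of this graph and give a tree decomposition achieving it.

Treewidth 3.
Bags: B1 = {0, 1, 2, 3}
Tree: (single bag)

With just one bag of size 4, the width is 4 − 1 = 3, so tw(G) ≤ 3. Conversely, {0, 1, 2, 3} is a clique of size 4, and the vertices of any clique must share a bag in every tree decomposition; so some bag has ≥ 4 vertices and tw(G) ≥ 3. Therefore the treewidth is 3.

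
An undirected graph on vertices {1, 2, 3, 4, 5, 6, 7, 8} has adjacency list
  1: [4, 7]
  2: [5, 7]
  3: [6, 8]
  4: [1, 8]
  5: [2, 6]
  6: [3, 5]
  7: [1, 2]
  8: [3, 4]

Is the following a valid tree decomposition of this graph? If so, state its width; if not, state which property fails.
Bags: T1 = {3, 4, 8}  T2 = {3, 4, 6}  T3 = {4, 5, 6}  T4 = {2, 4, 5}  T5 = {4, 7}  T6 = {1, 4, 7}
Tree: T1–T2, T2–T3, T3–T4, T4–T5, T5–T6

A tree decomposition must satisfy three properties: every vertex lies in some bag; for every edge, both endpoints lie together in some bag; and for every vertex, the bags containing it form a connected subtree. Here edge (2,7) lies in no bag, so the decomposition is invalid.

No — edge (2,7) lies in no bag.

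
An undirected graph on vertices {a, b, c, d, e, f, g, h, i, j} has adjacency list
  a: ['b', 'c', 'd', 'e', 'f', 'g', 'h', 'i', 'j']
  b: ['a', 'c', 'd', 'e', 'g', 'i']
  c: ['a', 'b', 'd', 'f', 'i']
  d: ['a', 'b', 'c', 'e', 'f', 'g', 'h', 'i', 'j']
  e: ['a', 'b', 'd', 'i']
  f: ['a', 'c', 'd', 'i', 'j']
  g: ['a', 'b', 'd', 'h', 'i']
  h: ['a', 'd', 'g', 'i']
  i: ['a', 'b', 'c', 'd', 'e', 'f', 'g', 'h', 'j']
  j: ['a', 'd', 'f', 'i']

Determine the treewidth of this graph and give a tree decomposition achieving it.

The largest bag has 5 vertices, giving width 4; this decomposition certifies tw(G) ≤ 4. For the lower bound, the 5 vertices {a, d, f, i, j} are pairwise adjacent, and any tree decomposition puts a clique entirely inside one bag — forcing width ≥ 4. The upper and lower bounds meet at 4, so that is the treewidth.

Treewidth 4.
One such decomposition:
Bags: B1 = {a, b, d, g, i}  B2 = {a, b, c, d, i}  B3 = {a, b, d, e, i}  B4 = {a, c, d, f, i}  B5 = {a, d, f, i, j}  B6 = {a, d, g, h, i}
Tree: B1–B2, B1–B3, B2–B4, B4–B5, B1–B6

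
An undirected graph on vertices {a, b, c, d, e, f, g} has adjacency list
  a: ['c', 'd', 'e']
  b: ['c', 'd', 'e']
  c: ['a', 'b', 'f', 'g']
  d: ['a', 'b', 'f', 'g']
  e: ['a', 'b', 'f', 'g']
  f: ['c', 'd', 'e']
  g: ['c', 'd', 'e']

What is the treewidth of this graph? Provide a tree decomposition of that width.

The largest bag has 4 vertices, giving width 3; this decomposition certifies tw(G) ≤ 3. For the lower bound: the 4 vertex sets {b,d}, {e,f}, {c}, {a} are disjoint, each induces a connected subgraph, and every pair is joined by at least one edge of G. Contracting each set to a single vertex therefore yields K_{4} as a minor, and since treewidth is minor-monotone, tw(G) ≥ tw(K_{4}) = 3. Hence tw(G) = 3 exactly.

Treewidth 3.
One such decomposition:
Bags: B1 = {b, c, d, e}  B2 = {c, d, e, f}  B3 = {a, c, d, e}  B4 = {c, d, e, g}
Tree: B1–B2, B2–B3, B3–B4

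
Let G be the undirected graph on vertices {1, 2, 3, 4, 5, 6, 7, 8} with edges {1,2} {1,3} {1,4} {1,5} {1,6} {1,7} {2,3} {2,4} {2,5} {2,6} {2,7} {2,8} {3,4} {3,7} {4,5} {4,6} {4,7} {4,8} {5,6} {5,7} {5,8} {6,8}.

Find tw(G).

A width-4 tree decomposition is:
Bags: B1 = {2, 4, 5, 6, 8}  B2 = {1, 2, 4, 5, 6}  B3 = {1, 2, 4, 5, 7}  B4 = {1, 2, 3, 4, 7}
Tree: B1–B2, B2–B3, B3–B4
Every bag has size at most 5, so the width is 5 − 1 = 4 and tw(G) ≤ 4. Conversely, {2, 4, 5, 6, 8} is a clique of size 5, and the vertices of any clique must share a bag in every tree decomposition; so some bag has ≥ 5 vertices and tw(G) ≥ 4. Hence tw(G) = 4 exactly.

4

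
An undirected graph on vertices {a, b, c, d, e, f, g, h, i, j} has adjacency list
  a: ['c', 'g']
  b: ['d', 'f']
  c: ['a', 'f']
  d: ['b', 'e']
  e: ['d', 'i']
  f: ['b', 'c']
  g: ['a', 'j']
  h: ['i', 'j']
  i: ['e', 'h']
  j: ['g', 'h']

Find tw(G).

A width-2 tree decomposition is:
Bags: B1 = {h, i, j}  B2 = {g, i, j}  B3 = {a, g, i}  B4 = {a, c, i}  B5 = {c, f, i}  B6 = {b, f, i}  B7 = {b, d, i}  B8 = {d, e, i}
Tree: B1–B2, B2–B3, B3–B4, B4–B5, B5–B6, B6–B7, B7–B8
Every bag has size at most 3, so the width is 3 − 1 = 2 and tw(G) ≤ 2. Since i–h–j–g–a–c–f–b–d–e–i is a cycle in G, G is not acyclic. Forests are exactly the graphs of treewidth ≤ 1, so tw(G) ≥ 2. The upper and lower bounds meet at 2, so that is the treewidth.

2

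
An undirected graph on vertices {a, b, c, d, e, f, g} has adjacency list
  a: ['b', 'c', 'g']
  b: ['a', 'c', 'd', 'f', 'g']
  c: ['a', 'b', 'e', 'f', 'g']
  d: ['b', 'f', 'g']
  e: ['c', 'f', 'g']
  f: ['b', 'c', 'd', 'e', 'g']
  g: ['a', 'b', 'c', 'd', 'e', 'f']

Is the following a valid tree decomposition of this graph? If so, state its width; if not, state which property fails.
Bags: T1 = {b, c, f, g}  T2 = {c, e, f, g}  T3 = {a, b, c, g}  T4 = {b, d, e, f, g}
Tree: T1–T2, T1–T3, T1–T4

No — bags containing vertex e are not connected in the tree.

A tree decomposition must satisfy three properties: every vertex lies in some bag; for every edge, both endpoints lie together in some bag; and for every vertex, the bags containing it form a connected subtree. Here bags containing vertex e are not connected in the tree, so the decomposition is invalid.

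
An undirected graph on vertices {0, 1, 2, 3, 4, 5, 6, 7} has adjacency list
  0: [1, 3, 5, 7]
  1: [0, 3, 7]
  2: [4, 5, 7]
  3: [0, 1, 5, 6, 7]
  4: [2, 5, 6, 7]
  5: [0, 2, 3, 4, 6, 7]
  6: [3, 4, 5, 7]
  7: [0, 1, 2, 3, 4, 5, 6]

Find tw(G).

3

A width-3 tree decomposition is:
Bags: B1 = {4, 5, 6, 7}  B2 = {2, 4, 5, 7}  B3 = {3, 5, 6, 7}  B4 = {0, 3, 5, 7}  B5 = {0, 1, 3, 7}
Tree: B1–B2, B1–B3, B3–B4, B4–B5
Every bag has size at most 4, so the width is 4 − 1 = 3 and tw(G) ≤ 3. For the lower bound, the 4 vertices {0, 1, 3, 7} are pairwise adjacent, and any tree decomposition puts a clique entirely inside one bag — forcing width ≥ 3. Hence tw(G) = 3 exactly.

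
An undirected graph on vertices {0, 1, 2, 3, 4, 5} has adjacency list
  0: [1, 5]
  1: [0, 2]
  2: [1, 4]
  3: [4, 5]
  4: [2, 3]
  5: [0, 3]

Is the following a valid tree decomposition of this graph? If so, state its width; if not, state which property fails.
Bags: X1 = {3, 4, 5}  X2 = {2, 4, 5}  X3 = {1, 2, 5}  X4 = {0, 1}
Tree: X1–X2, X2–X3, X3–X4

A tree decomposition must satisfy three properties: every vertex lies in some bag; for every edge, both endpoints lie together in some bag; and for every vertex, the bags containing it form a connected subtree. Here edge (5,0) lies in no bag, so the decomposition is invalid.

No — edge (5,0) lies in no bag.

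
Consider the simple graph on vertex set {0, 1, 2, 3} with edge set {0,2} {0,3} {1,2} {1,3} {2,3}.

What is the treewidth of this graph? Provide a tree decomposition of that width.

Treewidth 2.
Bags: B1 = {1, 2, 3}  B2 = {0, 2, 3}
Tree: B1–B2

Every bag has size at most 3, so the width is 3 − 1 = 2 and tw(G) ≤ 2. For the lower bound, the 3 vertices {0, 2, 3} are pairwise adjacent, and any tree decomposition puts a clique entirely inside one bag — forcing width ≥ 2. The upper and lower bounds meet at 2, so that is the treewidth.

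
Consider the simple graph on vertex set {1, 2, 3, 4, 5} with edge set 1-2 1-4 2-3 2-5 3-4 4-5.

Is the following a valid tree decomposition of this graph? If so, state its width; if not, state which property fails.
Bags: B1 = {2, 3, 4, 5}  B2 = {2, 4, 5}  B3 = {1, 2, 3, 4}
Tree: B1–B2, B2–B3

A tree decomposition must satisfy three properties: every vertex lies in some bag; for every edge, both endpoints lie together in some bag; and for every vertex, the bags containing it form a connected subtree. Here bags containing vertex 3 are not connected in the tree, so the decomposition is invalid.

No — bags containing vertex 3 are not connected in the tree.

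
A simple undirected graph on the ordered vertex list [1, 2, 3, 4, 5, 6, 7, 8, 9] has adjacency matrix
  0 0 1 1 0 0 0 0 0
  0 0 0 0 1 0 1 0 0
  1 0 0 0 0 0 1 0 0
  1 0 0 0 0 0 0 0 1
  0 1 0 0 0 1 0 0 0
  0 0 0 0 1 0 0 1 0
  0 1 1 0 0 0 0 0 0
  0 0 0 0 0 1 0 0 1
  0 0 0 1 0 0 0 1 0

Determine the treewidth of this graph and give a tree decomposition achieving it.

Each bag holds 3 vertices, so the decomposition has width 2, which upper-bounds the treewidth. The edges 8–9–4–1–3–7–2–5–6–8 form a cycle, so G is not a tree and its treewidth is at least 2. Therefore the treewidth is 2.

Treewidth 2.
One such decomposition:
Bags: B1 = {4, 8, 9}  B2 = {1, 4, 8}  B3 = {1, 3, 8}  B4 = {3, 7, 8}  B5 = {2, 7, 8}  B6 = {2, 5, 8}  B7 = {5, 6, 8}
Tree: B1–B2, B2–B3, B3–B4, B4–B5, B5–B6, B6–B7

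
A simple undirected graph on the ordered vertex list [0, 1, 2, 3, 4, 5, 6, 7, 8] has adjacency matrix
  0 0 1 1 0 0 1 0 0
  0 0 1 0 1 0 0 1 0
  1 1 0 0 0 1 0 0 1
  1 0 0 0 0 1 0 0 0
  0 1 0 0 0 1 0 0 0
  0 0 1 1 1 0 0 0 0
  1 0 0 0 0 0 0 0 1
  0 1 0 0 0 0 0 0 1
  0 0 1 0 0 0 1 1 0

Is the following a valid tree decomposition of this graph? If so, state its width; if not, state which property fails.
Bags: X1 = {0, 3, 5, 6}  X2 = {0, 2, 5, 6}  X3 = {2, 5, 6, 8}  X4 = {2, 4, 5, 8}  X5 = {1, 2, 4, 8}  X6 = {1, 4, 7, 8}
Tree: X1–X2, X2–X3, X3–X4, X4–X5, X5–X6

Every vertex of G appears in some bag (union = {0, 1, 2, 3, 4, 5, 6, 7, 8}); every edge is covered by a bag; and for each vertex v the set of bags containing v is connected in the bag tree. The decomposition is therefore valid. The largest bag has 4 vertices, so the width is 3.

Yes; width 3.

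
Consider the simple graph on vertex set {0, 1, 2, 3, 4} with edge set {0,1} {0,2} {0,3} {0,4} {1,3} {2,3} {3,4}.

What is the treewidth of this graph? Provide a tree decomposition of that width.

Each bag holds 3 vertices, so the decomposition has width 2, which upper-bounds the treewidth. For the lower bound, the 3 vertices {0, 1, 3} are pairwise adjacent, and any tree decomposition puts a clique entirely inside one bag — forcing width ≥ 2. Hence tw(G) = 2 exactly.

Treewidth 2.
One such decomposition:
Bags: B1 = {0, 3, 4}  B2 = {0, 2, 3}  B3 = {0, 1, 3}
Tree: B1–B2, B1–B3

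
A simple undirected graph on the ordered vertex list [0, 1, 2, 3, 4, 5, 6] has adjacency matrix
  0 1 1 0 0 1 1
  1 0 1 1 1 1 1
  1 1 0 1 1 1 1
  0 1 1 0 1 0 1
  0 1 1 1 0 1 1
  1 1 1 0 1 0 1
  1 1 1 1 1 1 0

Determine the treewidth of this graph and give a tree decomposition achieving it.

Treewidth 4.
Bags: B1 = {1, 2, 4, 5, 6}  B2 = {0, 1, 2, 5, 6}  B3 = {1, 2, 3, 4, 6}
Tree: B1–B2, B1–B3

Every bag has size at most 5, so the width is 5 − 1 = 4 and tw(G) ≤ 4. On the other hand G contains the 5-clique {0, 1, 2, 5, 6}. A clique must lie in a single bag of any decomposition, so no decomposition can have width below 4. The upper and lower bounds meet at 4, so that is the treewidth.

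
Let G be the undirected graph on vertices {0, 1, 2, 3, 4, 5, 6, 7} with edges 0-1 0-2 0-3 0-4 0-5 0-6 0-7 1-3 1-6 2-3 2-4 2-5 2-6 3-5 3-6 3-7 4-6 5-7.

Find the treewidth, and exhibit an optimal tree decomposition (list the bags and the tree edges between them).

The largest bag has 4 vertices, giving width 3; this decomposition certifies tw(G) ≤ 3. For the lower bound, the 4 vertices {0, 1, 3, 6} are pairwise adjacent, and any tree decomposition puts a clique entirely inside one bag — forcing width ≥ 3. Hence tw(G) = 3 exactly.

Treewidth 3.
One such decomposition:
Bags: B1 = {0, 1, 3, 6}  B2 = {0, 2, 3, 6}  B3 = {0, 2, 3, 5}  B4 = {0, 2, 4, 6}  B5 = {0, 3, 5, 7}
Tree: B1–B2, B2–B3, B2–B4, B3–B5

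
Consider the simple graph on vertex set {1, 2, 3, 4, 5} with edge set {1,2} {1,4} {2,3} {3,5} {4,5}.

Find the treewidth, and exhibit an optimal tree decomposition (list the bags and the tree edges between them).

The largest bag has 3 vertices, giving width 2; this decomposition certifies tw(G) ≤ 2. Since 5–3–2–1–4–5 is a cycle in G, G is not acyclic. Forests are exactly the graphs of treewidth ≤ 1, so tw(G) ≥ 2. Combining the bounds, tw(G) = 2.

Treewidth 2.
Bags: B1 = {2, 3, 5}  B2 = {1, 2, 5}  B3 = {1, 4, 5}
Tree: B1–B2, B2–B3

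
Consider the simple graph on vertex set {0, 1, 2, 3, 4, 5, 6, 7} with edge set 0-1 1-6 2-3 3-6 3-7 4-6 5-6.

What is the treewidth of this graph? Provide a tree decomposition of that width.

The largest bag has 2 vertices, giving width 1; this decomposition certifies tw(G) ≤ 1. Since G has at least one edge (e.g. 6–5), it is not an edgeless graph, so tw(G) ≥ 1. The upper and lower bounds meet at 1, so that is the treewidth.

Treewidth 1.
One such decomposition:
Bags: B1 = {5, 6}  B2 = {4, 6}  B3 = {1, 6}  B4 = {0, 1}  B5 = {3, 6}  B6 = {3, 7}  B7 = {2, 3}
Tree: B1–B2, B2–B3, B3–B4, B1–B5, B5–B6, B5–B7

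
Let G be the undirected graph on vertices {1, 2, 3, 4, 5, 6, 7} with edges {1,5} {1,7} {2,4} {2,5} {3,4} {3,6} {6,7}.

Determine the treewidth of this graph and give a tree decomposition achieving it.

Treewidth 2.
One optimal decomposition is:
Bags: B1 = {1, 5, 7}  B2 = {5, 6, 7}  B3 = {3, 5, 6}  B4 = {3, 4, 5}  B5 = {2, 4, 5}
Tree: B1–B2, B2–B3, B3–B4, B4–B5

The largest bag has 3 vertices, giving width 2; this decomposition certifies tw(G) ≤ 2. The edges 5–1–7–6–3–4–2–5 form a cycle, so G is not a tree and its treewidth is at least 2. Hence tw(G) = 2 exactly.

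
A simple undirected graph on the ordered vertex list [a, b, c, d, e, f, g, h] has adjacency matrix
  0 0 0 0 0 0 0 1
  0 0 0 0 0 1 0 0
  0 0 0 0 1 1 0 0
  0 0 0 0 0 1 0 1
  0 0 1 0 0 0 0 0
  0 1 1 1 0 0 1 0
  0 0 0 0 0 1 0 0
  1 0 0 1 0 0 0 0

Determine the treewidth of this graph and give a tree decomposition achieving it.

Treewidth 1.
One optimal decomposition is:
Bags: B1 = {f, g}  B2 = {d, f}  B3 = {d, h}  B4 = {a, h}  B5 = {b, f}  B6 = {c, f}  B7 = {c, e}
Tree: B1–B2, B2–B3, B3–B4, B2–B5, B2–B6, B6–B7

Each bag holds 2 vertices, so the decomposition has width 1, which upper-bounds the treewidth. G has an edge, so its treewidth is at least 1. Combining the bounds, tw(G) = 1.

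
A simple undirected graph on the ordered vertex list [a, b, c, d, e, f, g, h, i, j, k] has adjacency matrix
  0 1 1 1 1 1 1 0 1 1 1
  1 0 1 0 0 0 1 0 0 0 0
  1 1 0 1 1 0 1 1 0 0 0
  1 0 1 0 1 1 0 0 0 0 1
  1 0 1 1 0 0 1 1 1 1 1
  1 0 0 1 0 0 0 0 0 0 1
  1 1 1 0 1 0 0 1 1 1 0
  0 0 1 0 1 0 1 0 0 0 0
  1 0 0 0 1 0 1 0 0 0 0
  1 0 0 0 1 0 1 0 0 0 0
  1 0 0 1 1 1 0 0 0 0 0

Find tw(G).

A width-3 tree decomposition is:
Bags: B1 = {a, b, c, g}  B2 = {a, c, e, g}  B3 = {a, e, g, j}  B4 = {a, e, g, i}  B5 = {a, c, d, e}  B6 = {c, e, g, h}  B7 = {a, d, e, k}  B8 = {a, d, f, k}
Tree: B1–B2, B2–B3, B3–B4, B2–B5, B2–B6, B5–B7, B7–B8
Each bag holds 4 vertices, so the decomposition has width 3, which upper-bounds the treewidth. On the other hand G contains the 4-clique {c, e, g, h}. A clique must lie in a single bag of any decomposition, so no decomposition can have width below 3. Hence tw(G) = 3 exactly.

3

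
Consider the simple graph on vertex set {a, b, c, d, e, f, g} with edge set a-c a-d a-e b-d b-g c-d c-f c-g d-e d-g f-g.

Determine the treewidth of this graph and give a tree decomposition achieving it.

Treewidth 2.
One optimal decomposition is:
Bags: B1 = {c, d, g}  B2 = {a, c, d}  B3 = {b, d, g}  B4 = {c, f, g}  B5 = {a, d, e}
Tree: B1–B2, B1–B3, B1–B4, B2–B5

Every bag has size at most 3, so the width is 3 − 1 = 2 and tw(G) ≤ 2. On the other hand G contains the 3-clique {c, d, g}. A clique must lie in a single bag of any decomposition, so no decomposition can have width below 2. Hence tw(G) = 2 exactly.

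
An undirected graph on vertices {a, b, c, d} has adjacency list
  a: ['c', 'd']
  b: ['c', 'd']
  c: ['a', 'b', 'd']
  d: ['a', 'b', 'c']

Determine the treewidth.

2

A width-2 tree decomposition is:
Bags: B1 = {b, c, d}  B2 = {a, c, d}
Tree: B1–B2
Every bag has size at most 3, so the width is 3 − 1 = 2 and tw(G) ≤ 2. Conversely, {a, c, d} is a clique of size 3, and the vertices of any clique must share a bag in every tree decomposition; so some bag has ≥ 3 vertices and tw(G) ≥ 2. The upper and lower bounds meet at 2, so that is the treewidth.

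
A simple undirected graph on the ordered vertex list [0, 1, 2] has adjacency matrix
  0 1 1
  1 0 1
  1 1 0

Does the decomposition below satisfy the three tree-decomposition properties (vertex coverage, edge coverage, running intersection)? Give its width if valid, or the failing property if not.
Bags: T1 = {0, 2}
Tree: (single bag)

No — vertex 1 appears in no bag.

A tree decomposition must satisfy three properties: every vertex lies in some bag; for every edge, both endpoints lie together in some bag; and for every vertex, the bags containing it form a connected subtree. Here vertex 1 appears in no bag, so the decomposition is invalid.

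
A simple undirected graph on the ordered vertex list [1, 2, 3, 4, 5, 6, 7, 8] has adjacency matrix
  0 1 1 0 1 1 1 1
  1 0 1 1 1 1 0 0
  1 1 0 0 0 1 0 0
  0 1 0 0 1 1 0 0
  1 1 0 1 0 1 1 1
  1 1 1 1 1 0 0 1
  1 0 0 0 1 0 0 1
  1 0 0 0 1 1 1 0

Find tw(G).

3

A width-3 tree decomposition is:
Bags: B1 = {2, 4, 5, 6}  B2 = {1, 2, 5, 6}  B3 = {1, 2, 3, 6}  B4 = {1, 5, 6, 8}  B5 = {1, 5, 7, 8}
Tree: B1–B2, B2–B3, B2–B4, B4–B5
The largest bag has 4 vertices, giving width 3; this decomposition certifies tw(G) ≤ 3. On the other hand G contains the 4-clique {1, 2, 3, 6}. A clique must lie in a single bag of any decomposition, so no decomposition can have width below 3. Therefore the treewidth is 3.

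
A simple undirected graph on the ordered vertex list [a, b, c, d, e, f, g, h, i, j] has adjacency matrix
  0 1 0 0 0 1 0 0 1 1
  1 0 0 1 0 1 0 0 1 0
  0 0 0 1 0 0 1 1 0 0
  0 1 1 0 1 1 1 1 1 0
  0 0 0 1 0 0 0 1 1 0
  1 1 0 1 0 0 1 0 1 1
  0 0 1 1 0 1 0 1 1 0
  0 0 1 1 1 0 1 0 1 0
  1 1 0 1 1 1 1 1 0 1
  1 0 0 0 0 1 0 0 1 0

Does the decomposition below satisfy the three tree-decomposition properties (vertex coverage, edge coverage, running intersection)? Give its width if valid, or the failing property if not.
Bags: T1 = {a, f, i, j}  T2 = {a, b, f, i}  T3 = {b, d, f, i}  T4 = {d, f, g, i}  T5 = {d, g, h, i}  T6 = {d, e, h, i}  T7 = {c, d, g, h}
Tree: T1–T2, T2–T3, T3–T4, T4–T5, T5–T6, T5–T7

Yes; width 3.

Every vertex of G appears in some bag (union = {a, b, c, d, e, f, g, h, i, j}); every edge is covered by a bag; and for each vertex v the set of bags containing v is connected in the bag tree. The decomposition is therefore valid. The largest bag has 4 vertices, so the width is 3.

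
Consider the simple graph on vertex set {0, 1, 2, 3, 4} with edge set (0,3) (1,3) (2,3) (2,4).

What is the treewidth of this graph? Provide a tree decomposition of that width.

Each bag holds 2 vertices, so the decomposition has width 1, which upper-bounds the treewidth. G has an edge, so its treewidth is at least 1. Therefore the treewidth is 1.

Treewidth 1.
Bags: B1 = {2, 4}  B2 = {2, 3}  B3 = {1, 3}  B4 = {0, 3}
Tree: B1–B2, B2–B3, B3–B4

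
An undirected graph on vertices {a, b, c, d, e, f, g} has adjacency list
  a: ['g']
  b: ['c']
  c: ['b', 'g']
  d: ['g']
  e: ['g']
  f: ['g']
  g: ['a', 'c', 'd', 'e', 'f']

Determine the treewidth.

A width-1 tree decomposition is:
Bags: B1 = {d, g}  B2 = {f, g}  B3 = {c, g}  B4 = {e, g}  B5 = {a, g}  B6 = {b, c}
Tree: B1–B2, B1–B3, B2–B4, B4–B5, B3–B6
Each bag holds 2 vertices, so the decomposition has width 1, which upper-bounds the treewidth. G has an edge, so its treewidth is at least 1. Hence tw(G) = 1 exactly.

1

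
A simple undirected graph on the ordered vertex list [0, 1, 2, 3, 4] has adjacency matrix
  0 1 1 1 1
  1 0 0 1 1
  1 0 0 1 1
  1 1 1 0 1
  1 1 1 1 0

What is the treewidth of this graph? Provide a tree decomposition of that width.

The largest bag has 4 vertices, giving width 3; this decomposition certifies tw(G) ≤ 3. Conversely, {0, 1, 3, 4} is a clique of size 4, and the vertices of any clique must share a bag in every tree decomposition; so some bag has ≥ 4 vertices and tw(G) ≥ 3. Hence tw(G) = 3 exactly.

Treewidth 3.
One optimal decomposition is:
Bags: B1 = {0, 1, 3, 4}  B2 = {0, 2, 3, 4}
Tree: B1–B2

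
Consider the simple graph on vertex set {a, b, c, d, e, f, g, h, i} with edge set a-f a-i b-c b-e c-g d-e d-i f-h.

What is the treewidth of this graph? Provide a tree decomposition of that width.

The largest bag has 2 vertices, giving width 1; this decomposition certifies tw(G) ≤ 1. Any graph with an edge has treewidth ≥ 1, and G has the edge g–c. The upper and lower bounds meet at 1, so that is the treewidth.

Treewidth 1.
Bags: B1 = {c, g}  B2 = {b, c}  B3 = {b, e}  B4 = {d, e}  B5 = {d, i}  B6 = {a, i}  B7 = {a, f}  B8 = {f, h}
Tree: B1–B2, B2–B3, B3–B4, B4–B5, B5–B6, B6–B7, B7–B8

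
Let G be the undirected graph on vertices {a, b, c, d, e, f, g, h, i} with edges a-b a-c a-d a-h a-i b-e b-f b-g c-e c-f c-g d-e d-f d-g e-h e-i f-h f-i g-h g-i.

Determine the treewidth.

A width-4 tree decomposition is:
Bags: B1 = {a, e, f, g, h}  B2 = {a, b, e, f, g}  B3 = {a, e, f, g, i}  B4 = {a, d, e, f, g}  B5 = {a, c, e, f, g}
Tree: B1–B2, B2–B3, B3–B4, B4–B5
Every bag has size at most 5, so the width is 5 − 1 = 4 and tw(G) ≤ 4. For the lower bound: the 5 vertex sets {f,h}, {b,g}, {e,i}, {a}, {d} are disjoint, each induces a connected subgraph, and every pair is joined by at least one edge of G. Contracting each set to a single vertex therefore yields K_{5} as a minor, and since treewidth is minor-monotone, tw(G) ≥ tw(K_{5}) = 4. Combining the bounds, tw(G) = 4.

4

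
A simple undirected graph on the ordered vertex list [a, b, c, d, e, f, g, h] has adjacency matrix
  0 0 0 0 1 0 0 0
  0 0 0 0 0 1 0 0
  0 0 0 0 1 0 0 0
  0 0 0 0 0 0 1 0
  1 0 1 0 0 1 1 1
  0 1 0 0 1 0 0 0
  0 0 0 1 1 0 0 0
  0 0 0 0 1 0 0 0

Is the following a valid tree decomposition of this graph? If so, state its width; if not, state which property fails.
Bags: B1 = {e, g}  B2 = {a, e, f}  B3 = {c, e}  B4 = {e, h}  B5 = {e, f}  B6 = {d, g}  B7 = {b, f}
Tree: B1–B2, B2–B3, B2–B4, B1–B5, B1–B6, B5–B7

A tree decomposition must satisfy three properties: every vertex lies in some bag; for every edge, both endpoints lie together in some bag; and for every vertex, the bags containing it form a connected subtree. Here bags containing vertex f are not connected in the tree, so the decomposition is invalid.

No — bags containing vertex f are not connected in the tree.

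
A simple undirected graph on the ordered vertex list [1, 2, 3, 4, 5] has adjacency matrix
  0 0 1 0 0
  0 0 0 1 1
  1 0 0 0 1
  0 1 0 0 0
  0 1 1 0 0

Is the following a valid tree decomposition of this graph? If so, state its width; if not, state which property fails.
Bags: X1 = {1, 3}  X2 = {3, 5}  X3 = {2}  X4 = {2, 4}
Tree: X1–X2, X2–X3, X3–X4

No — edge (5,2) lies in no bag.

A tree decomposition must satisfy three properties: every vertex lies in some bag; for every edge, both endpoints lie together in some bag; and for every vertex, the bags containing it form a connected subtree. Here edge (5,2) lies in no bag, so the decomposition is invalid.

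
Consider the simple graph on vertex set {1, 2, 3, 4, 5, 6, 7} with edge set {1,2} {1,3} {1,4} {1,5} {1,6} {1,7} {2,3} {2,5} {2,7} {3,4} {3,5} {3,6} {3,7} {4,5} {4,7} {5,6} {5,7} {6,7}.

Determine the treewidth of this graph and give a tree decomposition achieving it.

Treewidth 4.
One optimal decomposition is:
Bags: B1 = {1, 3, 5, 6, 7}  B2 = {1, 2, 3, 5, 7}  B3 = {1, 3, 4, 5, 7}
Tree: B1–B2, B2–B3

The largest bag has 5 vertices, giving width 4; this decomposition certifies tw(G) ≤ 4. Conversely, {1, 2, 3, 5, 7} is a clique of size 5, and the vertices of any clique must share a bag in every tree decomposition; so some bag has ≥ 5 vertices and tw(G) ≥ 4. The upper and lower bounds meet at 4, so that is the treewidth.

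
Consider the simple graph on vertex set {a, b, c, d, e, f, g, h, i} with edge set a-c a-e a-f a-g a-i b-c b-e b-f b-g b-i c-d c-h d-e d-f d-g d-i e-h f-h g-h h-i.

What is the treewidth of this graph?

4

A width-4 tree decomposition is:
Bags: B1 = {a, b, d, h, i}  B2 = {a, b, d, g, h}  B3 = {a, b, d, e, h}  B4 = {a, b, c, d, h}  B5 = {a, b, d, f, h}
Tree: B1–B2, B2–B3, B3–B4, B4–B5
The largest bag has 5 vertices, giving width 4; this decomposition certifies tw(G) ≤ 4. For the lower bound: the 5 vertex sets {a,i}, {d,g}, {b,e}, {h}, {c} are disjoint, each induces a connected subgraph, and every pair is joined by at least one edge of G. Contracting each set to a single vertex therefore yields K_{5} as a minor, and since treewidth is minor-monotone, tw(G) ≥ tw(K_{5}) = 4. Therefore the treewidth is 4.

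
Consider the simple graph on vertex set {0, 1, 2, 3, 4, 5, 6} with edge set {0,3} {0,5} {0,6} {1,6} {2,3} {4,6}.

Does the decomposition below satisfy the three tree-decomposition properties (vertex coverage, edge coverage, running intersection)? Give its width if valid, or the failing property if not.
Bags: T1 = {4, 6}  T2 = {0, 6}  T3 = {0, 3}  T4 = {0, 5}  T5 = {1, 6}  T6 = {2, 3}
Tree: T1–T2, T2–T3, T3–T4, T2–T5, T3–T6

Yes; width 1.

Vertex coverage: the bags together contain {0, 1, 2, 3, 4, 5, 6}, the full vertex set. Edge coverage: each edge of G has both endpoints in at least one bag. Running intersection: for every vertex, the bags containing it form a connected subtree. All three properties hold, so this is a valid tree decomposition of width max|bag| − 1 = 1, and hence tw(G) ≤ 1.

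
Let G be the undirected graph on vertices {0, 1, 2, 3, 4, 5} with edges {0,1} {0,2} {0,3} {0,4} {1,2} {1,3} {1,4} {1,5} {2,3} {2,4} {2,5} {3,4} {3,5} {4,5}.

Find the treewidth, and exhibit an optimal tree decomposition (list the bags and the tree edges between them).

Treewidth 4.
One such decomposition:
Bags: B1 = {1, 2, 3, 4, 5}  B2 = {0, 1, 2, 3, 4}
Tree: B1–B2

The largest bag has 5 vertices, giving width 4; this decomposition certifies tw(G) ≤ 4. Conversely, {0, 1, 2, 3, 4} is a clique of size 5, and the vertices of any clique must share a bag in every tree decomposition; so some bag has ≥ 5 vertices and tw(G) ≥ 4. Therefore the treewidth is 4.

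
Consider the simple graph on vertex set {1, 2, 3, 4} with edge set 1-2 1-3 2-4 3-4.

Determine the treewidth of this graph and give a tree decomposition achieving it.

Treewidth 2.
One optimal decomposition is:
Bags: B1 = {2, 3, 4}  B2 = {1, 2, 3}
Tree: B1–B2

The largest bag has 3 vertices, giving width 2; this decomposition certifies tw(G) ≤ 2. The edges 2–4–3–1–2 form a cycle, so G is not a tree and its treewidth is at least 2. The upper and lower bounds meet at 2, so that is the treewidth.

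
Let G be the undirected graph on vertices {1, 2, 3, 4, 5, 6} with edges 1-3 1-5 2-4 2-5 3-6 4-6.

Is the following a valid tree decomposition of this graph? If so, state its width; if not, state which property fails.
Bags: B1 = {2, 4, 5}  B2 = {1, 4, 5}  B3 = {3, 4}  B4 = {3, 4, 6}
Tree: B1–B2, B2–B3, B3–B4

No — edge (1,3) lies in no bag.

A tree decomposition must satisfy three properties: every vertex lies in some bag; for every edge, both endpoints lie together in some bag; and for every vertex, the bags containing it form a connected subtree. Here edge (1,3) lies in no bag, so the decomposition is invalid.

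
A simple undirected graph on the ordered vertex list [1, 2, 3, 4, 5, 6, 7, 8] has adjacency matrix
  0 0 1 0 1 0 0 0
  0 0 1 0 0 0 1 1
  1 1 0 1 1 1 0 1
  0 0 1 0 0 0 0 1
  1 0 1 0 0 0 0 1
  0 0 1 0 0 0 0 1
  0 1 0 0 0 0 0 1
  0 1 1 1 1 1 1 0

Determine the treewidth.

A width-2 tree decomposition is:
Bags: B1 = {2, 3, 8}  B2 = {2, 7, 8}  B3 = {3, 6, 8}  B4 = {3, 5, 8}  B5 = {3, 4, 8}  B6 = {1, 3, 5}
Tree: B1–B2, B1–B3, B3–B4, B1–B5, B4–B6
Every bag has size at most 3, so the width is 3 − 1 = 2 and tw(G) ≤ 2. Conversely, {2, 3, 8} is a clique of size 3, and the vertices of any clique must share a bag in every tree decomposition; so some bag has ≥ 3 vertices and tw(G) ≥ 2. Combining the bounds, tw(G) = 2.

2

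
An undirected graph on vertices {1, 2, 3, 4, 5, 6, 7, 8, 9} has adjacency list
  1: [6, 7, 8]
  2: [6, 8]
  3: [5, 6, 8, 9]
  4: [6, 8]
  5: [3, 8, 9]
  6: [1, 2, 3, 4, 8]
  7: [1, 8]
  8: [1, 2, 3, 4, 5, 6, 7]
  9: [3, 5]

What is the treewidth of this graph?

A width-2 tree decomposition is:
Bags: B1 = {1, 6, 8}  B2 = {3, 6, 8}  B3 = {4, 6, 8}  B4 = {2, 6, 8}  B5 = {1, 7, 8}  B6 = {3, 5, 8}  B7 = {3, 5, 9}
Tree: B1–B2, B1–B3, B2–B4, B1–B5, B2–B6, B6–B7
The largest bag has 3 vertices, giving width 2; this decomposition certifies tw(G) ≤ 2. For the lower bound, the 3 vertices {3, 5, 8} are pairwise adjacent, and any tree decomposition puts a clique entirely inside one bag — forcing width ≥ 2. Combining the bounds, tw(G) = 2.

2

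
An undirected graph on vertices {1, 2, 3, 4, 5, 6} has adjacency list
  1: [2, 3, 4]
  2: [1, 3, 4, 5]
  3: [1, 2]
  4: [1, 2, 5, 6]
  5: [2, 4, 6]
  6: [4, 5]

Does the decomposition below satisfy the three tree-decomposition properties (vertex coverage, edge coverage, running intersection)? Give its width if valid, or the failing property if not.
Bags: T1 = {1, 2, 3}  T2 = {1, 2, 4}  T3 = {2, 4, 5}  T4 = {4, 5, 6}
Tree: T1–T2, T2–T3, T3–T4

Vertex coverage: the bags together contain {1, 2, 3, 4, 5, 6}, the full vertex set. Edge coverage: each edge of G has both endpoints in at least one bag. Running intersection: for every vertex, the bags containing it form a connected subtree. All three properties hold, so this is a valid tree decomposition of width max|bag| − 1 = 2, and hence tw(G) ≤ 2.

Yes; width 2.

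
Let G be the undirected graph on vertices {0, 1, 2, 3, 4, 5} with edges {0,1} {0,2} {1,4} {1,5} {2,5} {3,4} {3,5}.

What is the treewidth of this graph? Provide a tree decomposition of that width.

The largest bag has 3 vertices, giving width 2; this decomposition certifies tw(G) ≤ 2. For the lower bound, G contains the cycle 3–4–1–5–3, so G is not a forest; only forests have treewidth ≤ 1, hence tw(G) ≥ 2. Therefore the treewidth is 2.

Treewidth 2.
Bags: B1 = {3, 4, 5}  B2 = {1, 4, 5}  B3 = {1, 2, 5}  B4 = {0, 1, 2}
Tree: B1–B2, B2–B3, B3–B4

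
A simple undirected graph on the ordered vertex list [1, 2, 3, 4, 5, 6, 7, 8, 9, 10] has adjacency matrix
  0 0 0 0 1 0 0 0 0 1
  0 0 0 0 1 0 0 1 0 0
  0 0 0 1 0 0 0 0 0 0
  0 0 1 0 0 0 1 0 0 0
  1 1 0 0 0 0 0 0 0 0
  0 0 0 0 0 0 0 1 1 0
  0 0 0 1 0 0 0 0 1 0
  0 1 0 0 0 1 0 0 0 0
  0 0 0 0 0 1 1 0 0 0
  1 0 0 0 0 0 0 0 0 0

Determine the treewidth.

A width-1 tree decomposition is:
Bags: B1 = {3, 4}  B2 = {4, 7}  B3 = {7, 9}  B4 = {6, 9}  B5 = {6, 8}  B6 = {2, 8}  B7 = {2, 5}  B8 = {1, 5}  B9 = {1, 10}
Tree: B1–B2, B2–B3, B3–B4, B4–B5, B5–B6, B6–B7, B7–B8, B8–B9
Every bag has size at most 2, so the width is 2 − 1 = 1 and tw(G) ≤ 1. Since G has at least one edge (e.g. 3–4), it is not an edgeless graph, so tw(G) ≥ 1. Combining the bounds, tw(G) = 1.

1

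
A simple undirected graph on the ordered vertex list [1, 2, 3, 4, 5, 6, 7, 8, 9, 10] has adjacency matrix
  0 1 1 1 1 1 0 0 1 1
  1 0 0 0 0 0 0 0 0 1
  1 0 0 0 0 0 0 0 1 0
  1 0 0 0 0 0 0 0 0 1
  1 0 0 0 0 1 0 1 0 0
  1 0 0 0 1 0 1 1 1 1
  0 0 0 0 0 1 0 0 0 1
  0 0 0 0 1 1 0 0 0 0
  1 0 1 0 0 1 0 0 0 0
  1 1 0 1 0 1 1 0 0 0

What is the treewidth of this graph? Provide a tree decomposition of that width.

Treewidth 2.
Bags: B1 = {1, 4, 10}  B2 = {1, 6, 10}  B3 = {1, 2, 10}  B4 = {1, 5, 6}  B5 = {6, 7, 10}  B6 = {1, 6, 9}  B7 = {1, 3, 9}  B8 = {5, 6, 8}
Tree: B1–B2, B2–B3, B2–B4, B2–B5, B2–B6, B6–B7, B4–B8

Every bag has size at most 3, so the width is 3 − 1 = 2 and tw(G) ≤ 2. On the other hand G contains the 3-clique {5, 6, 8}. A clique must lie in a single bag of any decomposition, so no decomposition can have width below 2. The upper and lower bounds meet at 2, so that is the treewidth.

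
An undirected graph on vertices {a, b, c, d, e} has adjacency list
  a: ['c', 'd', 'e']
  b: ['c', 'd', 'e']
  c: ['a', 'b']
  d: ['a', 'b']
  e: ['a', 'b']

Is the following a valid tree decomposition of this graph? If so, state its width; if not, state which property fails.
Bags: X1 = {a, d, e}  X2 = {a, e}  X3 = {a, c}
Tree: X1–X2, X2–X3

A tree decomposition must satisfy three properties: every vertex lies in some bag; for every edge, both endpoints lie together in some bag; and for every vertex, the bags containing it form a connected subtree. Here vertex b appears in no bag, so the decomposition is invalid.

No — vertex b appears in no bag.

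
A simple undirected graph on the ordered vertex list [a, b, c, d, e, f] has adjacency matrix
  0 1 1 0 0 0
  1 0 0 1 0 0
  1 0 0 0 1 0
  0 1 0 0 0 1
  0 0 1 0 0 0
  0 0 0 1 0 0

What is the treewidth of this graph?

1

A width-1 tree decomposition is:
Bags: B1 = {d, f}  B2 = {b, d}  B3 = {a, b}  B4 = {a, c}  B5 = {c, e}
Tree: B1–B2, B2–B3, B3–B4, B4–B5
Each bag holds 2 vertices, so the decomposition has width 1, which upper-bounds the treewidth. G has an edge, so its treewidth is at least 1. The upper and lower bounds meet at 1, so that is the treewidth.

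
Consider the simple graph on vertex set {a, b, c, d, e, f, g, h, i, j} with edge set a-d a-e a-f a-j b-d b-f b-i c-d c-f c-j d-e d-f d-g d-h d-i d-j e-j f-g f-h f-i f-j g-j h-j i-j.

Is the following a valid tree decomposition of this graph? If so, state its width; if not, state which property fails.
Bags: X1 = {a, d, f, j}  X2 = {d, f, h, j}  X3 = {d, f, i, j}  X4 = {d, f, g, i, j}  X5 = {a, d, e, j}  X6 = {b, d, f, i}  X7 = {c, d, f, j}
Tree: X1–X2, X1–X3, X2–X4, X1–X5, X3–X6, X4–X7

A tree decomposition must satisfy three properties: every vertex lies in some bag; for every edge, both endpoints lie together in some bag; and for every vertex, the bags containing it form a connected subtree. Here bags containing vertex i are not connected in the tree, so the decomposition is invalid.

No — bags containing vertex i are not connected in the tree.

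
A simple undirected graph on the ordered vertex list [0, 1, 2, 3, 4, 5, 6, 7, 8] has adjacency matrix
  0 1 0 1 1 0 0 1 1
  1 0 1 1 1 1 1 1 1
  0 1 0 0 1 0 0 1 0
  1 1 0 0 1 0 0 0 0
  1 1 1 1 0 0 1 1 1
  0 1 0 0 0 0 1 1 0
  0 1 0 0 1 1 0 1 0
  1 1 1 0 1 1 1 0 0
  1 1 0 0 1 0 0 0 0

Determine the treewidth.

A width-3 tree decomposition is:
Bags: B1 = {1, 5, 6, 7}  B2 = {1, 4, 6, 7}  B3 = {0, 1, 4, 7}  B4 = {0, 1, 3, 4}  B5 = {0, 1, 4, 8}  B6 = {1, 2, 4, 7}
Tree: B1–B2, B2–B3, B3–B4, B3–B5, B3–B6
Every bag has size at most 4, so the width is 4 − 1 = 3 and tw(G) ≤ 3. For the lower bound, the 4 vertices {0, 1, 4, 8} are pairwise adjacent, and any tree decomposition puts a clique entirely inside one bag — forcing width ≥ 3. The upper and lower bounds meet at 3, so that is the treewidth.

3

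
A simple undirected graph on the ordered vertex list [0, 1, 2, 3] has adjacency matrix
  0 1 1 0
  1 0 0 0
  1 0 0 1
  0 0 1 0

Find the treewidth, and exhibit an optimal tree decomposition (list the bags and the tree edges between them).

Every bag has size at most 2, so the width is 2 − 1 = 1 and tw(G) ≤ 1. Any graph with an edge has treewidth ≥ 1, and G has the edge 1–0. Combining the bounds, tw(G) = 1.

Treewidth 1.
Bags: B1 = {0, 1}  B2 = {0, 2}  B3 = {2, 3}
Tree: B1–B2, B2–B3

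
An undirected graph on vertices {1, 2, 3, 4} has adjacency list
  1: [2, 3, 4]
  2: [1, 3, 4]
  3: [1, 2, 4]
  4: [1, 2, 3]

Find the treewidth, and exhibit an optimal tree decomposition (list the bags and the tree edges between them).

A single bag containing all 4 vertices is trivially a valid decomposition of width 3. On the other hand G contains the 4-clique {1, 2, 3, 4}. A clique must lie in a single bag of any decomposition, so no decomposition can have width below 3. Therefore the treewidth is 3.

Treewidth 3.
Bags: B1 = {1, 2, 3, 4}
Tree: (single bag)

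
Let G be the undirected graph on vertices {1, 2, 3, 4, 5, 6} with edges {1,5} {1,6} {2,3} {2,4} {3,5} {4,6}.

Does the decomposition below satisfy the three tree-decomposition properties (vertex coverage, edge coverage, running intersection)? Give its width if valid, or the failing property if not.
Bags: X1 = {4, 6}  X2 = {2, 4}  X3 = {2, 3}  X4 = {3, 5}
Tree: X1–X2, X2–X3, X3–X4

No — vertex 1 appears in no bag.

A tree decomposition must satisfy three properties: every vertex lies in some bag; for every edge, both endpoints lie together in some bag; and for every vertex, the bags containing it form a connected subtree. Here vertex 1 appears in no bag, so the decomposition is invalid.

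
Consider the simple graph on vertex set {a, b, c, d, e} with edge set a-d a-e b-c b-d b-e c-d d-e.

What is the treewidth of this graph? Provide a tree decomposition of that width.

The largest bag has 3 vertices, giving width 2; this decomposition certifies tw(G) ≤ 2. Conversely, {a, d, e} is a clique of size 3, and the vertices of any clique must share a bag in every tree decomposition; so some bag has ≥ 3 vertices and tw(G) ≥ 2. Combining the bounds, tw(G) = 2.

Treewidth 2.
Bags: B1 = {b, d, e}  B2 = {b, c, d}  B3 = {a, d, e}
Tree: B1–B2, B1–B3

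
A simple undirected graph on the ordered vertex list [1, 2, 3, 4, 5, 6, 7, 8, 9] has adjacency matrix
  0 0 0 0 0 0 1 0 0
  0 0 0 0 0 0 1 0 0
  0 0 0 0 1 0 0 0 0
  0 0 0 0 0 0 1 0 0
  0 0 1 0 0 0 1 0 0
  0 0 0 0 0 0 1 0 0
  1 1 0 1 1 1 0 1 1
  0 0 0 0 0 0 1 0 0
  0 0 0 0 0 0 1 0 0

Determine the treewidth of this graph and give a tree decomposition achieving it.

Treewidth 1.
Bags: B1 = {7, 8}  B2 = {7, 9}  B3 = {6, 7}  B4 = {2, 7}  B5 = {5, 7}  B6 = {3, 5}  B7 = {4, 7}  B8 = {1, 7}
Tree: B1–B2, B1–B3, B3–B4, B4–B5, B5–B6, B1–B7, B7–B8

Each bag holds 2 vertices, so the decomposition has width 1, which upper-bounds the treewidth. Any graph with an edge has treewidth ≥ 1, and G has the edge 8–7. Hence tw(G) = 1 exactly.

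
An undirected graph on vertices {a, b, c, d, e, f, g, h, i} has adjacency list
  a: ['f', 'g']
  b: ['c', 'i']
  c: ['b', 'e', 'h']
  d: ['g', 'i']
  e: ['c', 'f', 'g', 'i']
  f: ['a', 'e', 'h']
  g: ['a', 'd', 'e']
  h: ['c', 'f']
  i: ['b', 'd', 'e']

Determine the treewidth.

3

A width-3 tree decomposition is:
Bags: B1 = {a, d, f, g}  B2 = {d, e, f, g}  B3 = {d, e, f, i}  B4 = {e, f, h, i}  B5 = {c, e, h, i}  B6 = {b, c, h, i}
Tree: B1–B2, B2–B3, B3–B4, B4–B5, B5–B6
Each bag holds 4 vertices, so the decomposition has width 3, which upper-bounds the treewidth. For the lower bound: the 4 vertex sets {a,d,g}, {f}, {e}, {b,c,h,i} are disjoint, each induces a connected subgraph, and every pair is joined by at least one edge of G. Contracting each set to a single vertex therefore yields K_{4} as a minor, and since treewidth is minor-monotone, tw(G) ≥ tw(K_{4}) = 3. Therefore the treewidth is 3.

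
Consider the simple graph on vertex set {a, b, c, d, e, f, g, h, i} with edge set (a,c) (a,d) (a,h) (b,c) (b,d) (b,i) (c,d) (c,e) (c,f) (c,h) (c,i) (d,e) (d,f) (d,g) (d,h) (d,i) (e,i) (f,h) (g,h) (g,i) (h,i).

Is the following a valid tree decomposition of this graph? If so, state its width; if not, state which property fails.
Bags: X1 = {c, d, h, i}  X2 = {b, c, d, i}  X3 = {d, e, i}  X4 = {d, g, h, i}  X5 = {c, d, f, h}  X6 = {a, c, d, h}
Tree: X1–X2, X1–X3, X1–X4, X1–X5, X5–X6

No — edge (c,e) lies in no bag.

A tree decomposition must satisfy three properties: every vertex lies in some bag; for every edge, both endpoints lie together in some bag; and for every vertex, the bags containing it form a connected subtree. Here edge (c,e) lies in no bag, so the decomposition is invalid.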